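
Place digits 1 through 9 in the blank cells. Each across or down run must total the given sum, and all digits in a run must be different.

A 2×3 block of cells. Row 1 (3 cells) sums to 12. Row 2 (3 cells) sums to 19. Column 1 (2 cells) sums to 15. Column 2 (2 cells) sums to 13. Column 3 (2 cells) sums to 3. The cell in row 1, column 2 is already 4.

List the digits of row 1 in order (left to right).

3 in 2 cells must be {1,2}.
(2,2) = 13 − 4 = 9 completes the 13 down.
Given what's placed, (2,3) must be 2 to fit the 19 across and 3 down.
(1,3) = 3 − 2 = 1 completes the 3 down.
(2,1) = 19 − 11 = 8 completes the 19 across.
(1,1) = 12 − 5 = 7 completes the 12 across.

7 4 1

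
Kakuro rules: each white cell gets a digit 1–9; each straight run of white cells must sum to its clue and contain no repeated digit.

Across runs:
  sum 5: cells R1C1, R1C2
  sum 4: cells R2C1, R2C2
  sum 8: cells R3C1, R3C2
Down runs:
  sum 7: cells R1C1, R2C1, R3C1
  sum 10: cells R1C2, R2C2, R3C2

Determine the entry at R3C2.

6

4 in 2 cells must be {1,3}; 7 in 3 cells must be {1,2,4}.
The 4 across and the 7 down share only 1, so R2C1 = 1.
R2C2 = 4 − 1 = 3 completes the 4 across.
Given what's placed, R3C1 must be 2 to fit the 8 across and 7 down.
R3C2 = 8 − 2 = 6 completes the 8 across.
R1C1 = 7 − 3 = 4 completes the 7 down.
R1C2 = 5 − 4 = 1 completes the 5 across.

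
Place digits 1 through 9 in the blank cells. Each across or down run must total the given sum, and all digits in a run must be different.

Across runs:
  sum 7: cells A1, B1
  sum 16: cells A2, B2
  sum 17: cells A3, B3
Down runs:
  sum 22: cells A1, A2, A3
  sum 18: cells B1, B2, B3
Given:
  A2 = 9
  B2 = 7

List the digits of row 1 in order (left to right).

5 2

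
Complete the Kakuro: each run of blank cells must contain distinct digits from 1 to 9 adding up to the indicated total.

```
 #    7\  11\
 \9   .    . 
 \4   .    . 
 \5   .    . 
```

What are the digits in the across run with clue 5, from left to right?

4 in 2 cells must be {1,3}; 7 in 3 cells must be {1,2,4}.
The 4 across and the 7 down share only 1, so R2C1 = 1.
R2C2 = 4 − 1 = 3 completes the 4 across.
Nothing is forced directly, so branch on R1C1, whose candidates are 2 or 4. If R1C1 = 4: then R1C2 would have to be in {5} for the 9 across but in {1,2,6,7} for the 11 down — contradiction. So R1C1 = 2.
R1C2 = 9 − 2 = 7 completes the 9 across.
R3C1 = 7 − 3 = 4 completes the 7 down.
R3C2 = 5 − 4 = 1 completes the 5 across.

4 1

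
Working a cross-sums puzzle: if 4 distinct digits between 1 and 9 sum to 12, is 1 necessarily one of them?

Yes

Every partition of 12 into 4 distinct digits includes 1: {1,2,3,6}, {1,2,4,5}.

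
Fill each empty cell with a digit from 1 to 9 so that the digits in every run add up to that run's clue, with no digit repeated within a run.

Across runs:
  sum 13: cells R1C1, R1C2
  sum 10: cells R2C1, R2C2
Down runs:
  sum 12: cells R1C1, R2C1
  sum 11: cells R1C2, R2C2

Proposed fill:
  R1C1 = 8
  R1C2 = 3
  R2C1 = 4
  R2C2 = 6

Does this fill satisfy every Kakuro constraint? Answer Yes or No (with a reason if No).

No — the across run R1C1–R1C2 sums to 11, not 13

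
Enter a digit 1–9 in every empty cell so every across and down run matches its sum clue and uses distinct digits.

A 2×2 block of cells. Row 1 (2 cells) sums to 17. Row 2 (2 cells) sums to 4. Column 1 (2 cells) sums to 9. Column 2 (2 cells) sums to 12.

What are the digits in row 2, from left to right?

1 3

17 in 2 cells must be {8,9}; 4 in 2 cells must be {1,3}.
The 17 across and the 9 down share only 8, so (1,1) = 8.
(1,2) = 17 − 8 = 9 completes the 17 across.
(2,1) = 9 − 8 = 1 completes the 9 down.
(2,2) = 4 − 1 = 3 completes the 4 across.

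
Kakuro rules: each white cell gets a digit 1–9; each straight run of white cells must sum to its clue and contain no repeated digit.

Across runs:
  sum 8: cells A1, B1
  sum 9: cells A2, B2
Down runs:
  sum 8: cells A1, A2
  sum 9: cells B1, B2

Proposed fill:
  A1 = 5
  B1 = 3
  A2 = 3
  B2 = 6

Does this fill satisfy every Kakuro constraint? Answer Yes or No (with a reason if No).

Across: 5+3=8; 3+6=9. Down: 5+3=8; 3+6=9. No digit repeats within any run.

Yes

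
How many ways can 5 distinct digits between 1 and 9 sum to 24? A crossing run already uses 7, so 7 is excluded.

5

5 distinct digits from 1–9 sum between 15 and 35.
Dropping sets that contain 7.
Enumerating: {1,2,4,8,9}, {1,3,5,6,9}, {1,4,5,6,8}, {2,3,4,6,9}, {2,3,5,6,8}.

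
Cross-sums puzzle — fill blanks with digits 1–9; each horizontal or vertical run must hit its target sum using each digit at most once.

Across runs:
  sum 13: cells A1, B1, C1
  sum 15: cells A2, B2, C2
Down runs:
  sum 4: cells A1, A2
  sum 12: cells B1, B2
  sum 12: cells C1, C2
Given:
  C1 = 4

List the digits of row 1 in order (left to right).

4 in 2 cells must be {1,3}.
C2 = 12 − 4 = 8 completes the 12 down.
No cell is forced outright now. A1 can only be 1 or 3 (the digits allowed by both its 13 across and its 4 down). If A1 = 3: then B1 would have to be in {6} for the 13 across but in {3,4,5,7,8,9} for the 12 down — contradiction. So A1 = 1.
B1 = 13 − 5 = 8 completes the 13 across.
A2 = 4 − 1 = 3 completes the 4 down.
B2 = 15 − 11 = 4 completes the 15 across.

1 8 4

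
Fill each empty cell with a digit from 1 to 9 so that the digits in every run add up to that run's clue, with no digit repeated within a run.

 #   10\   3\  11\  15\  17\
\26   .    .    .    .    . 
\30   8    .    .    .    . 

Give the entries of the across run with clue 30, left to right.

3 in 2 cells must be {1,2}; 17 in 2 cells must be {8,9}.
R1C1 = 10 − 8 = 2 completes the 10 down.
Given what's placed, R1C2 must be 1 to fit the 26 across and 3 down.
R2C2 = 3 − 1 = 2 completes the 3 down.
Given what's placed, R2C5 must be 9 to fit the 30 across and 17 down.
R1C5 = 17 − 9 = 8 completes the 17 down.
No cell is forced outright now. R2C4 can only be 6 or 7 (the digits allowed by both its 30 across and its 15 down). If R2C4 = 7: then R1C4 would have to be in {6,9} for the 26 across but in {8} for the 15 down — contradiction. So R2C4 = 6.
R1C4 = 15 − 6 = 9 completes the 15 down.
R2C3 = 30 − 25 = 5 completes the 30 across.

8, 2, 5, 6, 9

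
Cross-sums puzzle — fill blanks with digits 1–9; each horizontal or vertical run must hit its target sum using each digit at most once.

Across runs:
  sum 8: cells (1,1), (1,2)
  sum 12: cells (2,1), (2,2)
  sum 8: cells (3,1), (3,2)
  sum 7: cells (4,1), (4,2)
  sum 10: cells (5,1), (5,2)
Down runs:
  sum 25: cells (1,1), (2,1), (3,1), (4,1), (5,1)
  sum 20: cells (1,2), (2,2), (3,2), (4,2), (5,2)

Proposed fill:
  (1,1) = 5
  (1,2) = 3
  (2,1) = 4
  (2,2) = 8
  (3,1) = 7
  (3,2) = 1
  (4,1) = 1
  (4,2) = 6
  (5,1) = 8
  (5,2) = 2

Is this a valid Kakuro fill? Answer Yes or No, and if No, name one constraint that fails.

Across: 5+3=8; 4+8=12; 7+1=8; 1+6=7; 8+2=10. Down: 5+4+7+1+8=25; 3+8+1+6+2=20. No digit repeats within any run.

Yes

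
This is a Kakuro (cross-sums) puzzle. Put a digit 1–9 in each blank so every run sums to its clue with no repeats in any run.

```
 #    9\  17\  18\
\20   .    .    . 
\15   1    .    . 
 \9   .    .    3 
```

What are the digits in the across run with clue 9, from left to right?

No cell is forced outright now. R3C1 can only be 2 or 5 (the digits allowed by both its 9 across and its 9 down). If R3C1 = 5: that forces R1C1 = 3, R3C2 = 1, R1C2 = 9, R1C3 = 8, after which R2C2 would have to be in {5,6,8,9} for the 15 across but in {7} for the 17 down — contradiction. So R3C1 = 2.
R1C1 = 9 − 3 = 6 completes the 9 down.
Given what's placed, R1C3 must be 9 to fit the 20 across and 18 down.
R2C3 = 18 − 12 = 6 completes the 18 down.
R3C2 = 9 − 5 = 4 completes the 9 across.
R1C2 = 20 − 15 = 5 completes the 20 across.
R2C2 = 15 − 7 = 8 completes the 15 across.

2 4 3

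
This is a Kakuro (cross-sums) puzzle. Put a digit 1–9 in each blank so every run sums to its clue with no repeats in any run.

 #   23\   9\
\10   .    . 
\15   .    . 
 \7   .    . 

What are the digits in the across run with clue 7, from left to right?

6 1

23 in 3 cells must be {6,8,9}.
The 15 across and the 9 down share only 6, so R2C2 = 6.
The 7 across and the 23 down share only 6, so R3C1 = 6.
R3C2 = 7 − 6 = 1 completes the 7 across.
R1C2 = 9 − 7 = 2 completes the 9 down.
R2C1 = 15 − 6 = 9 completes the 15 across.
R1C1 = 10 − 2 = 8 completes the 10 across.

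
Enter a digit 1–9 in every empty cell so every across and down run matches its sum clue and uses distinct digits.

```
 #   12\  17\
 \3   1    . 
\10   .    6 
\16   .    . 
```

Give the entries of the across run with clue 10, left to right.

3 in 2 cells must be {1,2}; 16 in 2 cells must be {7,9}.
R1C2 = 3 − 1 = 2 completes the 3 across.
R2C1 = 10 − 6 = 4 completes the 10 across.
R3C1 = 12 − 5 = 7 completes the 12 down.
R3C2 = 16 − 7 = 9 completes the 16 across.

4 6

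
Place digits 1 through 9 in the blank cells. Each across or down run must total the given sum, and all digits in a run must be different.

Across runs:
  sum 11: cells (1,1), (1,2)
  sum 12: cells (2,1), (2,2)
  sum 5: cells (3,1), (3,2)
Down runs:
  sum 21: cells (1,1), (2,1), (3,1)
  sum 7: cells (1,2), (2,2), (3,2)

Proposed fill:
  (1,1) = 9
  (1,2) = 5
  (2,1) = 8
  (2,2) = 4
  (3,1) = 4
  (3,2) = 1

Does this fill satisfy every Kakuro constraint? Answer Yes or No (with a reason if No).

No — the down run (1,2)–(3,2) sums to 10, not 7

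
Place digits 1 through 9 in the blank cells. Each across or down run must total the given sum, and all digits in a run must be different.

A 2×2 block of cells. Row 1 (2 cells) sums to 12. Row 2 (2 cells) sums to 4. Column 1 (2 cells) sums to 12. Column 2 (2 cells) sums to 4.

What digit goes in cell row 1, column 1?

9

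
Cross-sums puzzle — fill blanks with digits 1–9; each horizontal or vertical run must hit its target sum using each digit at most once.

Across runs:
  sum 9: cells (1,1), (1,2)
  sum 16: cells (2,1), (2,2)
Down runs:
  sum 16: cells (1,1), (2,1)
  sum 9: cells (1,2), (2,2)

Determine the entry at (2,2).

7

16 in 2 cells must be {7,9}.
The 9 across and the 16 down share only 7, so (1,1) = 7.
(1,2) = 9 − 7 = 2 completes the 9 across.
(2,1) = 16 − 7 = 9 completes the 16 down.
(2,2) = 16 − 9 = 7 completes the 16 across.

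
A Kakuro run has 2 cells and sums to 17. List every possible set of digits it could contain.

{8,9}

2 distinct digits from 1–9 sum between 3 and 17.
Only one set works: {8,9}.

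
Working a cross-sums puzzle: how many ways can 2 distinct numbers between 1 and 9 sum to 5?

2

2 distinct digits from 1–9 sum between 3 and 17.
Enumerating: {1,4}, {2,3}.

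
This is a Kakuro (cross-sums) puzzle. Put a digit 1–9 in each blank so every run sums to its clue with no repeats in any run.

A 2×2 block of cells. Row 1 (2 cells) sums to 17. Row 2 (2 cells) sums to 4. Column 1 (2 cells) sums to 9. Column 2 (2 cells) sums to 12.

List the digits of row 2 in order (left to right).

17 in 2 cells must be {8,9}; 4 in 2 cells must be {1,3}.
The 17 across and the 9 down share only 8, so (1,1) = 8.
(1,2) = 17 − 8 = 9 completes the 17 across.
(2,1) = 9 − 8 = 1 completes the 9 down.
(2,2) = 4 − 1 = 3 completes the 4 across.

1, 3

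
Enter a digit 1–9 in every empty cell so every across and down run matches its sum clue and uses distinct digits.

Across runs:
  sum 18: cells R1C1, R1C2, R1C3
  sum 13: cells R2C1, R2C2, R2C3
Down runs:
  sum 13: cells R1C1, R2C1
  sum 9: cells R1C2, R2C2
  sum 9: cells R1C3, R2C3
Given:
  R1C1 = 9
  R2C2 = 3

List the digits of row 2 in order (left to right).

R1C2 = 9 − 3 = 6 completes the 9 down.
R1C3 = 18 − 15 = 3 completes the 18 across.
R2C1 = 13 − 9 = 4 completes the 13 down.
R2C3 = 13 − 7 = 6 completes the 13 across.

4 3 6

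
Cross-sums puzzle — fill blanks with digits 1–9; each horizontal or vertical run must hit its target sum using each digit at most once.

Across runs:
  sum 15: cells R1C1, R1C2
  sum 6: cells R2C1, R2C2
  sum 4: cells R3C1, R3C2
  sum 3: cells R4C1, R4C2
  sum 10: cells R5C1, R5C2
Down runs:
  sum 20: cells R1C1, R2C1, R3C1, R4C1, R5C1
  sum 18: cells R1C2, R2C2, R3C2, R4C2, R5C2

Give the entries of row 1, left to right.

7 8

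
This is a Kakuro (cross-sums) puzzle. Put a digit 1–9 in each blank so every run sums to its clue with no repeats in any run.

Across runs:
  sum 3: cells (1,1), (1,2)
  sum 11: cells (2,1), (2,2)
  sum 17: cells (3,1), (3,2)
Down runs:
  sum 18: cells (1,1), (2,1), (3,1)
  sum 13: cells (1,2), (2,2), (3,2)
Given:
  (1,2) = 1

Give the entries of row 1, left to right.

3 in 2 cells must be {1,2}; 17 in 2 cells must be {8,9}.
(1,1) = 3 − 1 = 2 completes the 3 across.
(3,1) = 9: the only remaining digit allowed by both the 17 across and the 18 down.
(3,2) = 17 − 9 = 8 completes the 17 across.
(2,1) = 18 − 11 = 7 completes the 18 down.
(2,2) = 11 − 7 = 4 completes the 11 across.

2, 1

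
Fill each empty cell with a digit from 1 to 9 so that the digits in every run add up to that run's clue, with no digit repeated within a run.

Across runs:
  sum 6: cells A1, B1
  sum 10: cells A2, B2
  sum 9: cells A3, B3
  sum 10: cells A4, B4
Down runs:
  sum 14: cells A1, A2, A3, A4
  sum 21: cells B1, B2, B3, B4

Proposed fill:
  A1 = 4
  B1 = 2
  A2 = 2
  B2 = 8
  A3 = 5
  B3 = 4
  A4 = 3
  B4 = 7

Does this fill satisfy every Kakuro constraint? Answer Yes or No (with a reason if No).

Across: 4+2=6; 2+8=10; 5+4=9; 3+7=10. Down: 4+2+5+3=14; 2+8+4+7=21. No digit repeats within any run.

Yes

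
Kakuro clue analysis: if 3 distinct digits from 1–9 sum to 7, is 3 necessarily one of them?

No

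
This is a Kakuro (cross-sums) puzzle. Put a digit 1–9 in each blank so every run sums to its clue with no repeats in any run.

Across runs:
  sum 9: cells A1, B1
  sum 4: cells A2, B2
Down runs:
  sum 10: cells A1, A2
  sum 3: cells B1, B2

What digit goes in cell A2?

3

4 in 2 cells must be {1,3}; 3 in 2 cells must be {1,2}.
The 4 across and the 3 down share only 1, so B2 = 1.
B1 = 3 − 1 = 2 completes the 3 down.
A2 = 4 − 1 = 3 completes the 4 across.
A1 = 9 − 2 = 7 completes the 9 across.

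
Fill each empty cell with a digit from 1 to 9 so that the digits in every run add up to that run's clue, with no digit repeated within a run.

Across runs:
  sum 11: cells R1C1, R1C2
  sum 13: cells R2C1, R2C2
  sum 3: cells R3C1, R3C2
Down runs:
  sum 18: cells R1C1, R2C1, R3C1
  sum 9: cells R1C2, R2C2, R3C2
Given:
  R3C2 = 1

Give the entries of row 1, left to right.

9 2

3 in 2 cells must be {1,2}.
R3C1 = 3 − 1 = 2 completes the 3 across.
No cell is forced outright now. R1C1 can only be 7 or 9 (the digits allowed by both its 11 across and its 18 down). If R1C1 = 7: then R1C2 would have to be in {4} for the 11 across but in {2,3,5,6} for the 9 down — contradiction. So R1C1 = 9.
R1C2 = 11 − 9 = 2 completes the 11 across.
R2C1 = 18 − 11 = 7 completes the 18 down.
R2C2 = 13 − 7 = 6 completes the 13 across.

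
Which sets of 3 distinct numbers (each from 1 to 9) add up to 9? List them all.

3 distinct digits from 1–9 sum between 6 and 24.

{1,2,6}; {1,3,5}; {2,3,4}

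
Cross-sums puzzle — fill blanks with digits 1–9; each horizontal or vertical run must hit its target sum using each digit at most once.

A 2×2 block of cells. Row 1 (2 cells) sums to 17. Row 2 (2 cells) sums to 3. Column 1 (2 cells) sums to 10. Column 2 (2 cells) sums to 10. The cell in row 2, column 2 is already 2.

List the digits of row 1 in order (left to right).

17 in 2 cells must be {8,9}; 3 in 2 cells must be {1,2}.
(1,2) = 10 − 2 = 8 completes the 10 down.
(2,1) = 3 − 2 = 1 completes the 3 across.
(1,1) = 17 − 8 = 9 completes the 17 across.

9 8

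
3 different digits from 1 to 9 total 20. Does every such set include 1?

Counterexample: {3,8,9} sums to 20 without using 1.

No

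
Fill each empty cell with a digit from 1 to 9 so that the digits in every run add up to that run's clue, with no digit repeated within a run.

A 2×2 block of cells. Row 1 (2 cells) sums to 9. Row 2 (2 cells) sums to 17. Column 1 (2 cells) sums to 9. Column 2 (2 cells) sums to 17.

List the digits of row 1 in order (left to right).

17 in 2 cells must be {8,9}.
The 9 across and the 17 down share only 8, so (1,2) = 8.
The 17 across and the 9 down share only 8, so (2,1) = 8.
(2,2) = 17 − 8 = 9 completes the 17 across.
(1,1) = 9 − 8 = 1 completes the 9 across.

1, 8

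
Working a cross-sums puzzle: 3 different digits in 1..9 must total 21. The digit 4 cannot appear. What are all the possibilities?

{5,7,9}; {6,7,8}

3 distinct digits from 1–9 sum between 6 and 24.
Dropping sets that contain 4.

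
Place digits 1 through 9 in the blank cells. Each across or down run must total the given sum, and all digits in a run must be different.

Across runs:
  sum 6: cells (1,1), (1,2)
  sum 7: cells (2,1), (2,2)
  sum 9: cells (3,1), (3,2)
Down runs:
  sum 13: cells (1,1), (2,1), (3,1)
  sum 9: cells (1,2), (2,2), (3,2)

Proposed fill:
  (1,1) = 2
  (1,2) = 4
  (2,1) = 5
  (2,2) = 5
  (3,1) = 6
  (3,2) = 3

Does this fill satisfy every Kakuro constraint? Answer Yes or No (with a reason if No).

No — the down run (1,2)–(3,2) sums to 12, not 9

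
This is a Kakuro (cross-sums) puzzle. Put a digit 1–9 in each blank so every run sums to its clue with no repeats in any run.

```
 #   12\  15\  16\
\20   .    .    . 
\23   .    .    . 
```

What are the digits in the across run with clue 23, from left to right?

23 in 3 cells must be {6,8,9}; 16 in 2 cells must be {7,9}.
The 23 across and the 16 down share only 9, so R2C3 = 9.
R1C3 = 16 − 9 = 7 completes the 16 down.
Given what's placed, R2C1 must be 8 to fit the 23 across and 12 down.
R2C2 = 23 − 17 = 6 completes the 23 across.
R1C1 = 12 − 8 = 4 completes the 12 down.
R1C2 = 20 − 11 = 9 completes the 20 across.

8, 6, 9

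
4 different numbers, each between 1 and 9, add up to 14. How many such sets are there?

4 distinct digits from 1–9 sum between 10 and 30.
Enumerating: {1,2,3,8}, {1,2,4,7}, {1,2,5,6}, {1,3,4,6}, {2,3,4,5}.

5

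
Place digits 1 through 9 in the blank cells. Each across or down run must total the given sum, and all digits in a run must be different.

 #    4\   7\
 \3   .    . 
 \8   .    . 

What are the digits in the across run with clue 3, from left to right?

1 2

3 in 2 cells must be {1,2}; 4 in 2 cells must be {1,3}.
The 3 across and the 4 down share only 1, so R1C1 = 1.
R1C2 = 3 − 1 = 2 completes the 3 across.
R2C1 = 4 − 1 = 3 completes the 4 down.
R2C2 = 8 − 3 = 5 completes the 8 across.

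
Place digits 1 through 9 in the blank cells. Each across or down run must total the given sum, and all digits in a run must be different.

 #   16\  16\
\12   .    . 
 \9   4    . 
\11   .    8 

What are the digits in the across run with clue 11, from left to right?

R2C2 = 9 − 4 = 5 completes the 9 across.
R3C1 = 11 − 8 = 3 completes the 11 across.
R1C1 = 16 − 7 = 9 completes the 16 down.
R1C2 = 12 − 9 = 3 completes the 12 across.

3, 8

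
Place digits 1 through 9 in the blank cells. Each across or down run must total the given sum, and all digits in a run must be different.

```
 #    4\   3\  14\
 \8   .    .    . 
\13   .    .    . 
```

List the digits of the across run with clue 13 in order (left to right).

4 in 2 cells must be {1,3}; 3 in 2 cells must be {1,2}.
The 8 across and the 14 down share only 5, so R1C3 = 5.
R2C3 = 14 − 5 = 9 completes the 14 down.
Given what's placed, R1C1 must be 1 to fit the 8 across and 4 down.
R1C2 = 8 − 6 = 2 completes the 8 across.
R2C1 = 4 − 1 = 3 completes the 4 down.
R2C2 = 13 − 12 = 1 completes the 13 across.

3 1 9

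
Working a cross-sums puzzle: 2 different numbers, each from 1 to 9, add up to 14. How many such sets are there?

2

2 distinct digits from 1–9 sum between 3 and 17.
Enumerating: {5,9}, {6,8}.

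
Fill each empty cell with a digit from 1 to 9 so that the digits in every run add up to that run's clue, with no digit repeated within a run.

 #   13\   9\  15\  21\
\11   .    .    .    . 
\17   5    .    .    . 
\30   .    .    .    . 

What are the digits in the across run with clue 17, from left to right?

5 1 4 7

11 in 4 cells must be {1,2,3,5}; 30 in 4 cells must be {6,7,8,9}.
R1C4 = 5: only digit in both the 11-across and 21-down candidate sets.
The 30 across and the 9 down share only 6, so R3C2 = 6.
R3C1 = 7: the only remaining digit allowed by both the 30 across and the 13 down.
R3C4 = 9: the only remaining digit allowed by both the 30 across and the 21 down.
R1C1 = 13 − 12 = 1 completes the 13 down.
R1C2 = 2: the only remaining digit allowed by both the 11 across and the 9 down.
R1C3 = 11 − 8 = 3 completes the 11 across.
R2C2 = 9 − 8 = 1 completes the 9 down.
R2C4 = 21 − 14 = 7 completes the 21 down.
R3C3 = 30 − 22 = 8 completes the 30 across.
R2C3 = 17 − 13 = 4 completes the 17 across.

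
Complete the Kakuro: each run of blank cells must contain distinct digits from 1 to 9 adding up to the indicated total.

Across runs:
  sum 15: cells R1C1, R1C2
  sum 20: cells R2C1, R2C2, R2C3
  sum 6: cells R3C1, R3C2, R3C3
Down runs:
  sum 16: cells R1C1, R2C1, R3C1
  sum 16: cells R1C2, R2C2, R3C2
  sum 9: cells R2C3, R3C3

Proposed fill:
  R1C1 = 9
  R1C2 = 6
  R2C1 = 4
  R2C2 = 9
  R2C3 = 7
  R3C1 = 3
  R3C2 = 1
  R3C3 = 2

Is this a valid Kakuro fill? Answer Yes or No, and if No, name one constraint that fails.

Yes

Across: 9+6=15; 4+9+7=20; 3+1+2=6. Down: 9+4+3=16; 6+9+1=16; 7+2=9. No digit repeats within any run.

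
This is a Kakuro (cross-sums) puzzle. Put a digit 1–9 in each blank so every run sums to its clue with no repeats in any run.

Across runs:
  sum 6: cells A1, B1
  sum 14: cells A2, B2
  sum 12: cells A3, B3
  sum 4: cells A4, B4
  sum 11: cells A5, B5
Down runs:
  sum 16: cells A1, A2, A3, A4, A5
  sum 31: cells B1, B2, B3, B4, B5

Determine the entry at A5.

4

4 in 2 cells must be {1,3}; 16 in 5 cells must be {1,2,3,4,6}.
Only 6 fits A2 under both its across sum 14 and down sum 16.
B2 = 14 − 6 = 8 completes the 14 across.
Nothing is forced directly, so branch on A3, whose candidates are 3 or 4. If A3 = 4: then B3 would have to be in {8} for the 12 across but in {1,2,3,4,5,6,7,9} for the 31 down — contradiction. So A3 = 3.
B3 = 12 − 3 = 9 completes the 12 across.
A4 = 1: the only remaining digit allowed by both the 4 across and the 16 down.
B4 = 4 − 1 = 3 completes the 4 across.
Nothing is forced directly, so branch on A1, whose candidates are 2 or 4. If A1 = 4: then B1 would have to be in {2} for the 6 across but in {4,5,6,7} for the 31 down — contradiction. So A1 = 2.
B1 = 6 − 2 = 4 completes the 6 across.
A5 = 16 − 12 = 4 completes the 16 down.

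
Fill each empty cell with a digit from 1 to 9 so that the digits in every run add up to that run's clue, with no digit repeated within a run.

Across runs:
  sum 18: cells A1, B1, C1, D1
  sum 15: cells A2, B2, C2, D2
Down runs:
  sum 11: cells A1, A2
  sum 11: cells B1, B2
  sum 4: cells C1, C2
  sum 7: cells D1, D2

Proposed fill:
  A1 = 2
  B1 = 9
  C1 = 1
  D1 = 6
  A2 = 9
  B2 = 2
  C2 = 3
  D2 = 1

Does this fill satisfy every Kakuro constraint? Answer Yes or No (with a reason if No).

Across: 2+9+1+6=18; 9+2+3+1=15. Down: 2+9=11; 9+2=11; 1+3=4; 6+1=7. No digit repeats within any run.

Yes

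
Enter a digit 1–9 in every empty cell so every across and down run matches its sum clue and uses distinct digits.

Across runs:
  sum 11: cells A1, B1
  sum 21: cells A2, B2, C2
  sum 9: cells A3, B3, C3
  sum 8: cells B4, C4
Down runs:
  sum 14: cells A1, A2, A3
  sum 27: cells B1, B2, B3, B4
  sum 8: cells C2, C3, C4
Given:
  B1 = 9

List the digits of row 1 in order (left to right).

A1 = 11 − 9 = 2 completes the 11 across.

2, 9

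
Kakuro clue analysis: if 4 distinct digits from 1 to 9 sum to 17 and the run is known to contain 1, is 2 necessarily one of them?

No

Counterexample: {1,3,4,9} sums to 17 under that restriction without using 2.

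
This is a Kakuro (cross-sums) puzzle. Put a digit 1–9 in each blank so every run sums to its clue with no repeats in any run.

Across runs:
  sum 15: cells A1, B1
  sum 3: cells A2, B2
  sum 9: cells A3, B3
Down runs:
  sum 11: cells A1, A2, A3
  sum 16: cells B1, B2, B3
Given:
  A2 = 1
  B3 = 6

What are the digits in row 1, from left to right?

7 8

3 in 2 cells must be {1,2}.
B2 = 3 − 1 = 2 completes the 3 across.
A3 = 9 − 6 = 3 completes the 9 across.
A1 = 11 − 4 = 7 completes the 11 down.
B1 = 15 − 7 = 8 completes the 15 across.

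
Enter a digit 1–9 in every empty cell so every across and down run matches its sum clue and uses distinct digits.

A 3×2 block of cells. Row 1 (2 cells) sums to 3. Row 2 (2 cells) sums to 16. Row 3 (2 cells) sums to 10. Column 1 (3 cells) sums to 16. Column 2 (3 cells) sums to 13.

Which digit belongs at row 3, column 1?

3 in 2 cells must be {1,2}; 16 in 2 cells must be {7,9}.
Nothing is forced directly, so branch on (2,1), whose candidates are 7 or 9. If (2,1) = 7: that forces (1,1) = 1, (1,2) = 2, after which (2,2) would have to be in {9} for the 16 across but in {3,4,5,6,7,8} for the 13 down — contradiction. So (2,1) = 9.
(2,2) = 16 − 9 = 7 completes the 16 across.
Nothing is forced directly, so branch on (1,1), whose candidates are 1 or 2. If (1,1) = 2: that forces (1,2) = 1, after which (3,1) would have to be in {1,2,3,4,6,7,8,9} for the 10 across but in {5} for the 16 down — contradiction. So (1,1) = 1.
(1,2) = 3 − 1 = 2 completes the 3 across.
(3,1) = 16 − 10 = 6 completes the 16 down.
(3,2) = 10 − 6 = 4 completes the 10 across.

6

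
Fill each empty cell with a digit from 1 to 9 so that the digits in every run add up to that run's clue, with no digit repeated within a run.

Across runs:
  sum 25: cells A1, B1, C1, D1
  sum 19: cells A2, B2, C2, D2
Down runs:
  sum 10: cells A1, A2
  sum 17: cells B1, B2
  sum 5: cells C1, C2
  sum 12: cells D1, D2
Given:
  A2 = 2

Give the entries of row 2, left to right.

2, 8, 4, 5

17 in 2 cells must be {8,9}.
A1 = 10 − 2 = 8 completes the 10 down.
Given what's placed, B1 must be 9 to fit the 25 across and 17 down.
B2 = 17 − 9 = 8 completes the 17 down.
Nothing is forced directly, so branch on C2, whose candidates are 3 or 4. If C2 = 3: that forces C1 = 2, after which D1 would have to be in {6} for the 25 across but in {3,4,5,7,8,9} for the 12 down — contradiction. So C2 = 4.
C1 = 5 − 4 = 1 completes the 5 down.
D1 = 25 − 18 = 7 completes the 25 across.
D2 = 19 − 14 = 5 completes the 19 across.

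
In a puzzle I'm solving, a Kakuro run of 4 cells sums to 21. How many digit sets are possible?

4 distinct digits from 1–9 sum between 10 and 30.

11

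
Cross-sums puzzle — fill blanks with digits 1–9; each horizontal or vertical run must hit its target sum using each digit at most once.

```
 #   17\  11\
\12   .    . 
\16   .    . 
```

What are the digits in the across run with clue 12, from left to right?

8 4

16 in 2 cells must be {7,9}; 17 in 2 cells must be {8,9}.
The 16 across and the 17 down share only 9, so R2C1 = 9.
R2C2 = 16 − 9 = 7 completes the 16 across.
R1C1 = 17 − 9 = 8 completes the 17 down.
R1C2 = 12 − 8 = 4 completes the 12 across.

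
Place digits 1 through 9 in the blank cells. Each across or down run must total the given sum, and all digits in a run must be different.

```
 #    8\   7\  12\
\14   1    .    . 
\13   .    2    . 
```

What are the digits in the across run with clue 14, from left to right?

R1C2 = 7 − 2 = 5 completes the 7 down.
R1C3 = 14 − 6 = 8 completes the 14 across.
R2C1 = 8 − 1 = 7 completes the 8 down.
R2C3 = 13 − 9 = 4 completes the 13 across.

1 5 8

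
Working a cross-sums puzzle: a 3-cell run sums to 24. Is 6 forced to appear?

No

The only way to make 24 from 3 distinct digits is {7,8,9}, which does not contain 6.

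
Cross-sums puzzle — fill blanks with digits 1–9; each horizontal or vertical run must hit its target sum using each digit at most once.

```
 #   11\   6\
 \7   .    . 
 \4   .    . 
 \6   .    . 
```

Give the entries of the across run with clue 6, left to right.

4 2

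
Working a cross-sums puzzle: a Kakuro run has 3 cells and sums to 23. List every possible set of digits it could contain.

3 distinct digits from 1–9 sum between 6 and 24.
Only one set works: {6,8,9}.

{6,8,9}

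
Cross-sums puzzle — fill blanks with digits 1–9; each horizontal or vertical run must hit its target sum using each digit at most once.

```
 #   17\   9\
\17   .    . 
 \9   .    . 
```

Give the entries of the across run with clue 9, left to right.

17 in 2 cells must be {8,9}.
The 17 across and the 9 down share only 8, so R1C2 = 8.
The 9 across and the 17 down share only 8, so R2C1 = 8.
R2C2 = 9 − 8 = 1 completes the 9 across.
R1C1 = 17 − 8 = 9 completes the 17 across.

8, 1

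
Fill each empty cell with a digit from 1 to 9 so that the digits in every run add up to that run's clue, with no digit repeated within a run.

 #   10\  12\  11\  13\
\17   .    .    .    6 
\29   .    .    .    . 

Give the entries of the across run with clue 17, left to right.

29 in 4 cells must be {5,7,8,9}.
R2C4 = 13 − 6 = 7 completes the 13 down.
Nothing is forced directly, so branch on R2C3, whose candidates are 5 or 8 or 9. If R2C3 = 5: then R1C3 would have to be in {1,2,3,4,5,7,8} for the 17 across but in {6} for the 11 down — contradiction. If R2C3 = 9: that forces R1C3 = 2, R2C1 = 8, R2C2 = 5, after which R1C1 would have to be in {1,4,5,8} for the 17 across but in {2} for the 10 down — contradiction. So R2C3 = 8.
R1C3 = 11 − 8 = 3 completes the 11 down.
Given what's placed, R2C1 must be 9 to fit the 29 across and 10 down.
R2C2 = 29 − 24 = 5 completes the 29 across.
R1C1 = 10 − 9 = 1 completes the 10 down.
R1C2 = 17 − 10 = 7 completes the 17 across.

1, 7, 3, 6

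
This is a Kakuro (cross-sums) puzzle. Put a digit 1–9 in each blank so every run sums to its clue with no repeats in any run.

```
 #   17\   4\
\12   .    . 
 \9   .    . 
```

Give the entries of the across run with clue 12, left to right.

9, 3

17 in 2 cells must be {8,9}; 4 in 2 cells must be {1,3}.
The 12 across and the 4 down share only 3, so R1C2 = 3.
The 9 across and the 17 down share only 8, so R2C1 = 8.
R2C2 = 9 − 8 = 1 completes the 9 across.
R1C1 = 12 − 3 = 9 completes the 12 across.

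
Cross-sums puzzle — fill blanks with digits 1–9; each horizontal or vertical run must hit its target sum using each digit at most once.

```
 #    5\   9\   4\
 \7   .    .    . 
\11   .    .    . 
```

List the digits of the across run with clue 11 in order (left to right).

7 in 3 cells must be {1,2,4}; 4 in 2 cells must be {1,3}.
The 7 across and the 4 down share only 1, so R1C3 = 1.
R2C3 = 4 − 1 = 3 completes the 4 down.
Nothing is forced directly, so branch on R2C1, whose candidates are 1 or 2. If R2C1 = 2: then R1C1 would have to be in {2,4} for the 7 across but in {3} for the 5 down — contradiction. So R2C1 = 1.
R1C1 = 5 − 1 = 4 completes the 5 down.
R1C2 = 7 − 5 = 2 completes the 7 across.
R2C2 = 11 − 4 = 7 completes the 11 across.

1 7 3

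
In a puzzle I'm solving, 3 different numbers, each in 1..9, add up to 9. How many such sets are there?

3

3 distinct digits from 1–9 sum between 6 and 24.
Enumerating: {1,2,6}, {1,3,5}, {2,3,4}.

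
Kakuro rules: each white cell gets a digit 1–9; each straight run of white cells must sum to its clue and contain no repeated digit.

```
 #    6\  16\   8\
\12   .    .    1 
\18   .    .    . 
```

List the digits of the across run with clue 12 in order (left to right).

4 7 1

16 in 2 cells must be {7,9}.
R2C3 = 8 − 1 = 7 completes the 8 down.
Given what's placed, R2C2 must be 9 to fit the 18 across and 16 down.
R1C2 = 16 − 9 = 7 completes the 16 down.
R2C1 = 18 − 16 = 2 completes the 18 across.
R1C1 = 12 − 8 = 4 completes the 12 across.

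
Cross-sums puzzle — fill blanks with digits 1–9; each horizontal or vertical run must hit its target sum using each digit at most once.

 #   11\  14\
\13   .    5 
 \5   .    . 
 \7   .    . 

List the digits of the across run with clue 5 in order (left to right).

R1C1 = 13 − 5 = 8 completes the 13 across.
Nothing is forced directly, so branch on R2C1, whose candidates are 1 or 2. If R2C1 = 1: then R2C2 would have to be in {4} for the 5 across but in {1,2,3,6,7,8} for the 14 down — contradiction. So R2C1 = 2.
R2C2 = 5 − 2 = 3 completes the 5 across.
R3C1 = 11 − 10 = 1 completes the 11 down.
R3C2 = 7 − 1 = 6 completes the 7 across.

2 3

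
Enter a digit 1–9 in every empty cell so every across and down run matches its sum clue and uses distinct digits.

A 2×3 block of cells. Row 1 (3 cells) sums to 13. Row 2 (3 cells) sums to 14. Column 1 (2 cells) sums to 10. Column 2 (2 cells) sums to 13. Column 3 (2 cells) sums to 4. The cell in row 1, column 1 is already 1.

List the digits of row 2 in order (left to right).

4 in 2 cells must be {1,3}.
Given what's placed, (1,3) must be 3 to fit the 13 across and 4 down.
(2,1) = 10 − 1 = 9 completes the 10 down.
(2,2) = 4: the only remaining digit allowed by both the 14 across and the 13 down.
(2,3) = 14 − 13 = 1 completes the 14 across.
(1,2) = 13 − 4 = 9 completes the 13 across.

9 4 1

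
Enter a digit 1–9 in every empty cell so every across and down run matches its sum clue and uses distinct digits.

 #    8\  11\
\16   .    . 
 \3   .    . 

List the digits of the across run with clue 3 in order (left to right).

1, 2

16 in 2 cells must be {7,9}; 3 in 2 cells must be {1,2}.
The 16 across and the 8 down share only 7, so R1C1 = 7.
R1C2 = 16 − 7 = 9 completes the 16 across.
R2C1 = 8 − 7 = 1 completes the 8 down.
R2C2 = 3 − 1 = 2 completes the 3 across.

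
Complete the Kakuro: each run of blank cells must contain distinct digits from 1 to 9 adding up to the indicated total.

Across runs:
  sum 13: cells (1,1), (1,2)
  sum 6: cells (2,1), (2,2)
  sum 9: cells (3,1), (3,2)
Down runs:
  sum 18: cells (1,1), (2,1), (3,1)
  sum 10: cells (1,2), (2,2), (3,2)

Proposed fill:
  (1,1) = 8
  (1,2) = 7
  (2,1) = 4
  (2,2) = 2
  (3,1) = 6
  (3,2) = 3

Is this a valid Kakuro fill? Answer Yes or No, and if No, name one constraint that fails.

No — the across run (1,1)–(1,2) sums to 15, not 13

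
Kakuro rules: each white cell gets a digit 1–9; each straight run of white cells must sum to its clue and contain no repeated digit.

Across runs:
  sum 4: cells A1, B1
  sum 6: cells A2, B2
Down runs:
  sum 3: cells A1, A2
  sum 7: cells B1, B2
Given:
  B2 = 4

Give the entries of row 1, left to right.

4 in 2 cells must be {1,3}; 3 in 2 cells must be {1,2}.
The 4 across and the 3 down share only 1, so A1 = 1.
B1 = 4 − 1 = 3 completes the 4 across.
A2 = 6 − 4 = 2 completes the 6 across.

1, 3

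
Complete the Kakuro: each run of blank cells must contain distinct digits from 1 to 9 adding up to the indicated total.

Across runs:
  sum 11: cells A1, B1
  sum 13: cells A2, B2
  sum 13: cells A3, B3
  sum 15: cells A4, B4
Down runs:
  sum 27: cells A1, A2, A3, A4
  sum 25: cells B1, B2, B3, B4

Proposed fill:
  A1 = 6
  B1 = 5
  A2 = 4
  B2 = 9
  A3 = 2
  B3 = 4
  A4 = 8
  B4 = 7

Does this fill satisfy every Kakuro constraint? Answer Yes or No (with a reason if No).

No — the down run A1–A4 sums to 20, not 27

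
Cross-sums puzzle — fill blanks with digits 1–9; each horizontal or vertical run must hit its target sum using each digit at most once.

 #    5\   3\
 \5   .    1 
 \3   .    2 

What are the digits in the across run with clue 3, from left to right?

3 in 2 cells must be {1,2}.
R1C1 = 5 − 1 = 4 completes the 5 across.
R2C1 = 3 − 2 = 1 completes the 3 across.

1 2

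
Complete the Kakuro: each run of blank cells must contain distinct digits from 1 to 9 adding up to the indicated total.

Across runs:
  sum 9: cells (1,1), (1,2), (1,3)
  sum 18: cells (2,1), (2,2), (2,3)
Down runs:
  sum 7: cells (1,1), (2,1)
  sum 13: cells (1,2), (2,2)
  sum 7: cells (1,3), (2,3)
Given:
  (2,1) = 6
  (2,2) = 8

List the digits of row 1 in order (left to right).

(1,1) = 7 − 6 = 1 completes the 7 down.
(1,2) = 13 − 8 = 5 completes the 13 down.
(1,3) = 9 − 6 = 3 completes the 9 across.
(2,3) = 18 − 14 = 4 completes the 18 across.

1 5 3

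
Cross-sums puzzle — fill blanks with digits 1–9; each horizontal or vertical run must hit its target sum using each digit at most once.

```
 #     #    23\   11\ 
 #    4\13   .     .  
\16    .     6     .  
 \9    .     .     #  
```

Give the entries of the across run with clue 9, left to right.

1 8

4 in 2 cells must be {1,3}; 23 in 3 cells must be {6,8,9}.
R3C2 = 8: the only remaining digit allowed by both the 9 across and the 23 down.
R1C2 = 23 − 14 = 9 completes the 23 down.
R1C3 = 13 − 9 = 4 completes the 13 across.
R2C3 = 11 − 4 = 7 completes the 11 down.
R3C1 = 9 − 8 = 1 completes the 9 across.
R2C1 = 16 − 13 = 3 completes the 16 across.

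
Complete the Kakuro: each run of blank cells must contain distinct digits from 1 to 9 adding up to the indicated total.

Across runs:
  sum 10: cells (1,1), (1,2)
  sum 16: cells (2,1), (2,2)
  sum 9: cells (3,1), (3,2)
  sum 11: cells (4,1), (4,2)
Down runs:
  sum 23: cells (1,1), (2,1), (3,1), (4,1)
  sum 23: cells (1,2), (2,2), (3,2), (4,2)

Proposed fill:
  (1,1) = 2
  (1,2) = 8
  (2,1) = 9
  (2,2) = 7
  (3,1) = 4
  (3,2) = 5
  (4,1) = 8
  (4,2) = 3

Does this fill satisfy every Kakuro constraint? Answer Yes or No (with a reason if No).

Yes

Across: 2+8=10; 9+7=16; 4+5=9; 8+3=11. Down: 2+9+4+8=23; 8+7+5+3=23. No digit repeats within any run.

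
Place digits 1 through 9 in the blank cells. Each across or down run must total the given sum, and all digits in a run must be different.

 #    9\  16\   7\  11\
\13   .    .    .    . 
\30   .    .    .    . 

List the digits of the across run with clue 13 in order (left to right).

2 7 1 3

30 in 4 cells must be {6,7,8,9}; 16 in 2 cells must be {7,9}.
Only 7 fits R1C2 under both its across sum 13 and down sum 16.
R2C2 = 16 − 7 = 9 completes the 16 down.
Given what's placed, R2C3 must be 6 to fit the 30 across and 7 down.
R1C3 = 7 − 6 = 1 completes the 7 down.
No cell is forced outright now. R2C1 can only be 7 or 8 (the digits allowed by both its 30 across and its 9 down). If R2C1 = 8: then R1C1 would have to be in {2,3} for the 13 across but in {1} for the 9 down — contradiction. So R2C1 = 7.
R1C1 = 9 − 7 = 2 completes the 9 down.
R1C4 = 13 − 10 = 3 completes the 13 across.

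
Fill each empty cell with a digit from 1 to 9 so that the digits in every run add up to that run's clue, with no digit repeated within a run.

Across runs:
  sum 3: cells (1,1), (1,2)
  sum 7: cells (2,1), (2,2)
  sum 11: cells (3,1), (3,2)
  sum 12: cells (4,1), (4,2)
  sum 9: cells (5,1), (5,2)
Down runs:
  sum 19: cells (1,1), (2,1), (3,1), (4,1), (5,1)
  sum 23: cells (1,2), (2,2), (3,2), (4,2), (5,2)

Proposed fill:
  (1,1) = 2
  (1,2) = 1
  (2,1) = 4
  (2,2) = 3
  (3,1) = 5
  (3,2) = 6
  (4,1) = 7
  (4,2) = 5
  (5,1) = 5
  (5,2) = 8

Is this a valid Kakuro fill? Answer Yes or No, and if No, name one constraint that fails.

No — the down run (1,1)–(5,1) sums to 23, not 19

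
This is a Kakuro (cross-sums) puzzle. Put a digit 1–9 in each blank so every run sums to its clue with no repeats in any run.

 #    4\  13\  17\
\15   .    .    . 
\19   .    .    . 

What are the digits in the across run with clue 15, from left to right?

4 in 2 cells must be {1,3}; 17 in 2 cells must be {8,9}.
The 19 across and the 4 down share only 3, so R2C1 = 3.
Given what's placed, R2C3 must be 9 to fit the 19 across and 17 down.
R1C1 = 4 − 3 = 1 completes the 4 down.
R1C3 = 17 − 9 = 8 completes the 17 down.
R2C2 = 19 − 12 = 7 completes the 19 across.
R1C2 = 15 − 9 = 6 completes the 15 across.

1, 6, 8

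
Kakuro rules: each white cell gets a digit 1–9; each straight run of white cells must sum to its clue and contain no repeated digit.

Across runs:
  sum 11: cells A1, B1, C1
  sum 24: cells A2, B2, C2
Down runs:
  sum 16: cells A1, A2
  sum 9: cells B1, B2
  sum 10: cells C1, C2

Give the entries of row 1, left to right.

24 in 3 cells must be {7,8,9}; 16 in 2 cells must be {7,9}.
The 11 across and the 16 down share only 7, so A1 = 7.
A2 = 16 − 7 = 9 completes the 16 down.
Nothing is forced directly, so branch on B2, whose candidates are 7 or 8. If B2 = 7: then B1 would have to be in {1,3} for the 11 across but in {2} for the 9 down — contradiction. So B2 = 8.
B1 = 9 − 8 = 1 completes the 9 down.
C1 = 11 − 8 = 3 completes the 11 across.
C2 = 24 − 17 = 7 completes the 24 across.

7, 1, 3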